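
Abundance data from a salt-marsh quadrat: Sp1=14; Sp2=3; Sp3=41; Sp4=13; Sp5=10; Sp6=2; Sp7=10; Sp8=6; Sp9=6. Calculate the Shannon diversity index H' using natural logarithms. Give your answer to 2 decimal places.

1.85

Total N = 14+3+41+13+10+2+10+6+6 = 105, so the proportions are 0.1333, 0.0286, 0.3905, 0.1238, 0.0952, 0.019, 0.0952, 0.0571, 0.0571 (working shown to 4 dp, full precision carried).
Each pᵢ ln pᵢ term: 0.1333×(-2.0149)=-0.2687, 0.0286×(-3.5553)=-0.1016, 0.3905×(-0.9404)=-0.3672, 0.1238×(-2.0890)=-0.2586, 0.0952×(-2.3514)=-0.2239, 0.019×(-3.9608)=-0.0754, 0.0952×(-2.3514)=-0.2239, 0.0571×(-2.8622)=-0.1636, 0.0571×(-2.8622)=-0.1636.
Sum = -1.8465, so H' = 1.85.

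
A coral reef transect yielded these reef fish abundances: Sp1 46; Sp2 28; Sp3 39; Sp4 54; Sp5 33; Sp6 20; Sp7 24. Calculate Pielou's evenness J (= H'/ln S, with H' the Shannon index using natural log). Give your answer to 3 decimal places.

0.973

Total N = 46+28+39+54+33+20+24 = 244, so the proportions are 0.18852, 0.11475, 0.15984, 0.22131, 0.13525, 0.08197, 0.09836 (working shown to 5 dp, full precision carried).
H' = −Σ pᵢ ln pᵢ = −((-0.31456) + (-0.24844) + (-0.29308) + (-0.33378) + (-0.27058) + (-0.20504) + (-0.22811)) = 1.89358.
With S = 7 species, ln S = 1.94591, so J = 1.89358/1.94591 = 0.97311, i.e. 0.973 to 3 decimal places.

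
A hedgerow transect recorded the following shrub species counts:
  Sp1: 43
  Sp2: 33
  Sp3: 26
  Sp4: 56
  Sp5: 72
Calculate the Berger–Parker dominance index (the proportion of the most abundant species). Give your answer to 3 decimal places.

Total N = 43+33+26+56+72 = 230, so the proportions are 0.18696, 0.14348, 0.11304, 0.24348, 0.31304 (working shown to 5 dp, full precision carried).
The largest proportion is 0.31304, i.e. d = 0.313 to 3 decimal places.

0.313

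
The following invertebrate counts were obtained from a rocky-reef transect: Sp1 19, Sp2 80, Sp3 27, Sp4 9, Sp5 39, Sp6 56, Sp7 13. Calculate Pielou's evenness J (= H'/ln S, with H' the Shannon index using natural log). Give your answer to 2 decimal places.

0.88

Total N = 19+80+27+9+39+56+13 = 243, so the proportions are 0.0782, 0.3292, 0.1111, 0.037, 0.1605, 0.2305, 0.0535 (working shown to 4 dp, full precision carried).
H' = −Σ pᵢ ln pᵢ = −((-0.1993) + (-0.3658) + (-0.2441) + (-0.1221) + (-0.2936) + (-0.3382) + (-0.1566)) = 1.7198.
With S = 7 species, ln S = 1.9459, so J = 1.7198/1.9459 = 0.8838, i.e. 0.88 to 2 decimal places.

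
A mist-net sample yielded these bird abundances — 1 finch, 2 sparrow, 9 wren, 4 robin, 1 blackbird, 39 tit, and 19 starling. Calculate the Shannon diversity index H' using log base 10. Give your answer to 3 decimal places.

Total N = 1+2+9+4+1+39+19 = 75, so the proportions are 0.01333, 0.02667, 0.12, 0.05333, 0.01333, 0.52, 0.25333 (working shown to 5 dp, full precision carried).
Each pᵢ log₁₀ pᵢ term: 0.01333×(-1.87506)=-0.02500, 0.02667×(-1.57403)=-0.04197, 0.12×(-0.92082)=-0.11050, 0.05333×(-1.27300)=-0.06789, 0.01333×(-1.87506)=-0.02500, 0.52×(-0.28400)=-0.14768, 0.25333×(-0.59631)=-0.15106.
Sum = -0.56911, so H' = 0.569.

0.569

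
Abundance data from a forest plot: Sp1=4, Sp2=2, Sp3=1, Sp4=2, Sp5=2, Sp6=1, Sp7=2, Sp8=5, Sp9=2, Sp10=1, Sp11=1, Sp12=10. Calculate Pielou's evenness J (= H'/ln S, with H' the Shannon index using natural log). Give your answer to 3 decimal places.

Total N = 4+2+1+2+2+1+2+5+2+1+1+10 = 33, so the proportions are 0.12121, 0.06061, 0.0303, 0.06061, 0.06061, 0.0303, 0.06061, 0.15152, 0.06061, 0.0303, 0.0303, 0.30303 (working shown to 5 dp, full precision carried).
H' = −Σ pᵢ ln pᵢ = −((-0.25578) + (-0.16990) + (-0.10595) + (-0.16990) + (-0.16990) + (-0.10595) + (-0.16990) + (-0.28592) + (-0.16990) + (-0.10595) + (-0.10595) + (-0.36179)) = 2.17682.
With S = 12 species, ln S = 2.48491, so J = 2.17682/2.48491 = 0.87602, i.e. 0.876 to 3 decimal places.

0.876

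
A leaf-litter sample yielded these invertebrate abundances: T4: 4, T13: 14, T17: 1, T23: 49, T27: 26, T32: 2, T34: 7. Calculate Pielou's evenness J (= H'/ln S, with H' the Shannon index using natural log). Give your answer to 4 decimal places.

0.7208

Total N = 4+14+1+49+26+2+7 = 103, so the proportions are 0.038835, 0.135922, 0.009709, 0.475728, 0.252427, 0.019417, 0.067961 (working shown to 6 dp, full precision carried).
H' = −Σ pᵢ ln pᵢ = −((-0.126153) + (-0.271256) + (-0.044997) + (-0.353423) + (-0.347499) + (-0.076536) + (-0.182735)) = 1.402599.
With S = 7 species, ln S = 1.945910, so J = 1.402599/1.945910 = 0.720793, i.e. 0.7208 to 4 decimal places.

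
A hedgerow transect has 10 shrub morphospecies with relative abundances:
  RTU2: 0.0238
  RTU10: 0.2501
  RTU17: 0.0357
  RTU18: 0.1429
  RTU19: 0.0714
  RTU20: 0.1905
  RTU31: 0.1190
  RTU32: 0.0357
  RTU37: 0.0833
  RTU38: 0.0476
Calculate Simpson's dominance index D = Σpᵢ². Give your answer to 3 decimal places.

D = 0.0238² + 0.2501² + 0.0357² + 0.1429² + 0.0714² + 0.1905² + 0.119² + 0.0357² + 0.0833² + 0.0476² = 0.00057 + 0.06255 + 0.00127 + 0.02042 + 0.00510 + 0.03629 + 0.01416 + 0.00127 + 0.00694 + 0.00227 = 0.15084 (working shown to 5 dp, full precision carried).
To 3 decimal places, D = 0.151.

0.151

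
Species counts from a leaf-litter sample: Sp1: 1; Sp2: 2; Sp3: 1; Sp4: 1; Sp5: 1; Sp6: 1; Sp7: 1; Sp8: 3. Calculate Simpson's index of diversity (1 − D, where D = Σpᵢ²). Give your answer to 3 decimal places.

0.843

Total N = 1+2+1+1+1+1+1+3 = 11, so the proportions are 0.09091, 0.18182, 0.09091, 0.09091, 0.09091, 0.09091, 0.09091, 0.27273 (working shown to 5 dp, full precision carried).
D = 0.09091² + 0.18182² + 0.09091² + 0.09091² + 0.09091² + 0.09091² + 0.09091² + 0.27273² = 0.00826 + 0.03306 + 0.00826 + 0.00826 + 0.00826 + 0.00826 + 0.00826 + 0.07438 = 0.15702.
So 1 − D = 0.84298, i.e. 0.843 to 3 decimal places.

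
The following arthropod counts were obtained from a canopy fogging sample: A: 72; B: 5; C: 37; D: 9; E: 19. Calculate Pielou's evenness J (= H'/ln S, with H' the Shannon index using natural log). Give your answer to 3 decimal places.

0.781

Total N = 72+5+37+9+19 = 142, so the proportions are 0.50704, 0.03521, 0.26056, 0.06338, 0.1338 (working shown to 5 dp, full precision carried).
H' = −Σ pᵢ ln pᵢ = −((-0.34436) + (-0.11783) + (-0.35043) + (-0.17484) + (-0.26913)) = 1.25660.
With S = 5 species, ln S = 1.60944, so J = 1.25660/1.60944 = 0.78077, i.e. 0.781 to 3 decimal places.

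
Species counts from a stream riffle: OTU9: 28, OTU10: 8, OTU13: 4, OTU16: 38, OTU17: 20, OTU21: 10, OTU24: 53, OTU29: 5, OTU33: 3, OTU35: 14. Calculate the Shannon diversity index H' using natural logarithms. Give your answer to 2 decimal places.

1.96

Total N = 28+8+4+38+20+10+53+5+3+14 = 183, so the proportions are 0.153, 0.0437, 0.0219, 0.2077, 0.1093, 0.0546, 0.2896, 0.0273, 0.0164, 0.0765 (working shown to 4 dp, full precision carried).
Each pᵢ ln pᵢ term: 0.153×(-1.8773)=-0.2872, 0.0437×(-3.1300)=-0.1368, 0.0219×(-3.8232)=-0.0836, 0.2077×(-1.5719)=-0.3264, 0.1093×(-2.2138)=-0.2419, 0.0546×(-2.9069)=-0.1588, 0.2896×(-1.2392)=-0.3589, 0.0273×(-3.6000)=-0.0984, 0.0164×(-4.1109)=-0.0674, 0.0765×(-2.5704)=-0.1966.
Sum = -1.9561, so H' = 1.96.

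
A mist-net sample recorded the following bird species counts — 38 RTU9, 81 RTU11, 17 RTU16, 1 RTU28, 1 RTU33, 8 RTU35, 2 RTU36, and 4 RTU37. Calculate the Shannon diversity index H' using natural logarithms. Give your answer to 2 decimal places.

Total N = 38+81+17+1+1+8+2+4 = 152, so the proportions are 0.25, 0.5329, 0.1118, 0.0066, 0.0066, 0.0526, 0.0132, 0.0263 (working shown to 4 dp, full precision carried).
Each pᵢ ln pᵢ term: 0.25×(-1.3863)=-0.3466, 0.5329×(-0.6294)=-0.3354, 0.1118×(-2.1907)=-0.2450, 0.0066×(-5.0239)=-0.0331, 0.0066×(-5.0239)=-0.0331, 0.0526×(-2.9444)=-0.1550, 0.0132×(-4.3307)=-0.0570, 0.0263×(-3.6376)=-0.0957.
Sum = -1.3008, so H' = 1.30.

1.30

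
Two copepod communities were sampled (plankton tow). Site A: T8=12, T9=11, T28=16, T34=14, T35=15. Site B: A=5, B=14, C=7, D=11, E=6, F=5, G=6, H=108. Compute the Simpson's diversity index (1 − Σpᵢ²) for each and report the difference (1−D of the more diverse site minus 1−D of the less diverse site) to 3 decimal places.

Site A: N=68, proportions 0.17647, 0.16176, 0.23529, 0.20588, 0.22059, giving 1−D = 0.79628 (working shown to 5 dp, full precision carried).
Site B: N=162, proportions 0.03086, 0.08642, 0.04321, 0.0679, 0.03704, 0.03086, 0.03704, 0.66667, giving 1−D = 0.53696.
Difference = |0.79628 − 0.53696| = 0.25932, i.e. 0.259 to 3 decimal places.

0.259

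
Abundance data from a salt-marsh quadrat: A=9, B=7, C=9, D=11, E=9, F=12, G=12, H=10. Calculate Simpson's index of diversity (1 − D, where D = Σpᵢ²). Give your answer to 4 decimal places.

Total N = 9+7+9+11+9+12+12+10 = 79, so the proportions are 0.113924, 0.088608, 0.113924, 0.139241, 0.113924, 0.151899, 0.151899, 0.126582 (working shown to 6 dp, full precision carried).
D = 0.113924² + 0.088608² + 0.113924² + 0.139241² + 0.113924² + 0.151899² + 0.151899² + 0.126582² = 0.012979 + 0.007851 + 0.012979 + 0.019388 + 0.012979 + 0.023073 + 0.023073 + 0.016023 = 0.128345.
So 1 − D = 0.871655, i.e. 0.8717 to 4 decimal places.

0.8717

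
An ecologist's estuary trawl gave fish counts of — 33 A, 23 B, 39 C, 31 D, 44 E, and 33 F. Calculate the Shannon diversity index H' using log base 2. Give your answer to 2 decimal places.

2.56

Total N = 33+23+39+31+44+33 = 203, so the proportions are 0.1626, 0.1133, 0.1921, 0.1527, 0.2167, 0.1626 (working shown to 4 dp, full precision carried).
Each pᵢ log₂ pᵢ term: 0.1626×(-2.6209)=-0.4261, 0.1133×(-3.1418)=-0.3560, 0.1921×(-2.3799)=-0.4572, 0.1527×(-2.7111)=-0.4140, 0.2167×(-2.2059)=-0.4781, 0.1626×(-2.6209)=-0.4261.
Sum = -2.5575, so H' = 2.56.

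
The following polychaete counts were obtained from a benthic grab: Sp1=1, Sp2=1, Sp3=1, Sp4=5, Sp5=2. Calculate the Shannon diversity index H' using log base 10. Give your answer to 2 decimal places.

Total N = 1+1+1+5+2 = 10, so the proportions are 0.1, 0.1, 0.1, 0.5, 0.2 (working shown to 4 dp, full precision carried).
Each pᵢ log₁₀ pᵢ term: 0.1×(-1.0000)=-0.1000, 0.1×(-1.0000)=-0.1000, 0.1×(-1.0000)=-0.1000, 0.5×(-0.3010)=-0.1505, 0.2×(-0.6990)=-0.1398.
Sum = -0.5903, so H' = 0.59.

0.59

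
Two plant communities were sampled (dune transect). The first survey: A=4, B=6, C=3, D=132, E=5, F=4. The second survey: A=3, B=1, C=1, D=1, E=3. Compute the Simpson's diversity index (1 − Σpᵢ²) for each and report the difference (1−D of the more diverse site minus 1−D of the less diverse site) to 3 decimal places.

The first survey: N=154, proportions 0.025974, 0.038961, 0.019481, 0.857143, 0.032468, 0.025974, giving 1−D = 0.261005 (working shown to 6 dp, full precision carried).
The second survey: N=9, proportions 0.333333, 0.111111, 0.111111, 0.111111, 0.333333, giving 1−D = 0.740741.
Difference = |0.261005 − 0.740741| = 0.479736, i.e. 0.480 to 3 decimal places.

0.480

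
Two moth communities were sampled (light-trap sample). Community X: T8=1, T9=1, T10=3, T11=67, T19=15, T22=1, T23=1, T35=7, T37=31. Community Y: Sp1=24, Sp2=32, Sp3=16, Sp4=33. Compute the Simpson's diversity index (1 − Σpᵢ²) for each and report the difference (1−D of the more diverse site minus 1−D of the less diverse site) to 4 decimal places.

Community X: N=127, proportions 0.007874, 0.007874, 0.023622, 0.527559, 0.11811, 0.007874, 0.007874, 0.055118, 0.244094, giving 1−D = 0.644305 (working shown to 6 dp, full precision carried).
Community Y: N=105, proportions 0.228571, 0.304762, 0.152381, 0.314286, giving 1−D = 0.732880.
Difference = |0.644305 − 0.732880| = 0.088575, i.e. 0.0886 to 4 decimal places.

0.0886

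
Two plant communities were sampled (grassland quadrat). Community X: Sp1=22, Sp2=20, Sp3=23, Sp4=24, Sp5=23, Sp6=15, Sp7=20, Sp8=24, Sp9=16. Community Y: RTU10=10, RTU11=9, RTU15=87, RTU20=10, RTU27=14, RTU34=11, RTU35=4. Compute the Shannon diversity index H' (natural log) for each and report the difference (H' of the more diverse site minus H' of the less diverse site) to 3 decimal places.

Community X: N=187, proportions 0.11765, 0.10695, 0.12299, 0.12834, 0.12299, 0.08021, 0.10695, 0.12834, 0.08556, giving H' = 2.18515 (working shown to 5 dp, full precision carried).
Community Y: N=145, proportions 0.06897, 0.06207, 0.6, 0.06897, 0.09655, 0.07586, 0.02759, giving H' = 1.36825.
Difference = |2.18515 − 1.36825| = 0.81690, i.e. 0.817 to 3 decimal places.

0.817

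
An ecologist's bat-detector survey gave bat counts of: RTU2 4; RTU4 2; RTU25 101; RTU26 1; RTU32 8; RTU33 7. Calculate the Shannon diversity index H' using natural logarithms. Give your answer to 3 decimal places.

0.720

Total N = 4+2+101+1+8+7 = 123, so the proportions are 0.03252, 0.01626, 0.82114, 0.00813, 0.06504, 0.05691 (working shown to 5 dp, full precision carried).
Each pᵢ ln pᵢ term: 0.03252×(-3.42589)=-0.11141, 0.01626×(-4.11904)=-0.06698, 0.82114×(-0.19706)=-0.16182, 0.00813×(-4.81218)=-0.03912, 0.06504×(-2.73274)=-0.17774, 0.05691×(-2.86627)=-0.16312.
Sum = -0.72019, so H' = 0.720.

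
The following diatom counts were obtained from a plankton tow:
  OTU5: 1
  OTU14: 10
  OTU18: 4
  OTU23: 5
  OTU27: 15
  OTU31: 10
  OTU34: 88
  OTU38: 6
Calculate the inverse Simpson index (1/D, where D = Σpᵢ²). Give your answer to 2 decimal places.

Total N = 1+10+4+5+15+10+88+6 = 139, so the proportions are 0.00719, 0.07194, 0.02878, 0.03597, 0.10791, 0.07194, 0.63309, 0.04317 (working shown to 5 dp, full precision carried).
D = 0.00719² + 0.07194² + 0.02878² + 0.03597² + 0.10791² + 0.07194² + 0.63309² + 0.04317² = 0.00005 + 0.00518 + 0.00083 + 0.00129 + 0.01165 + 0.00518 + 0.40081 + 0.00186 = 0.42684.
So 1/D = 2.3428, i.e. 2.34 to 2 decimal places.

2.34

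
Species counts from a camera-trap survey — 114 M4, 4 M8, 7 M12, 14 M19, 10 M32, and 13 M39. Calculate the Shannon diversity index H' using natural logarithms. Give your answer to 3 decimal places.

1.060

Total N = 114+4+7+14+10+13 = 162, so the proportions are 0.7037, 0.02469, 0.04321, 0.08642, 0.06173, 0.08025 (working shown to 5 dp, full precision carried).
Each pᵢ ln pᵢ term: 0.7037×(-0.35140)=-0.24728, 0.02469×(-3.70130)=-0.09139, 0.04321×(-3.14169)=-0.13575, 0.08642×(-2.44854)=-0.21160, 0.06173×(-2.78501)=-0.17191, 0.08025×(-2.52265)=-0.20243.
Sum = -1.06037, so H' = 1.060.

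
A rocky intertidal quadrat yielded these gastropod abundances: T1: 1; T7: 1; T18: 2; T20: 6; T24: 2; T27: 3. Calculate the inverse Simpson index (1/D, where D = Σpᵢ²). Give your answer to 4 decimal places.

4.0909

Total N = 1+1+2+6+2+3 = 15, so the proportions are 0.06666667, 0.06666667, 0.13333333, 0.4, 0.13333333, 0.2 (working shown to 8 dp, full precision carried).
D = 0.06666667² + 0.06666667² + 0.13333333² + 0.4² + 0.13333333² + 0.2² = 0.00444444 + 0.00444444 + 0.01777778 + 0.16000000 + 0.01777778 + 0.04000000 = 0.24444444.
So 1/D = 4.090909, i.e. 4.0909 to 4 decimal places.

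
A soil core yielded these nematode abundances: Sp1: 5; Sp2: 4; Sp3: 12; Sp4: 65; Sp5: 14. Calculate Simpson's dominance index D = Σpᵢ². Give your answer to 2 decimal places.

0.46

Total N = 5+4+12+65+14 = 100, so the proportions are 0.05, 0.04, 0.12, 0.65, 0.14 (working shown to 4 dp, full precision carried).
D = 0.05² + 0.04² + 0.12² + 0.65² + 0.14² = 0.0025 + 0.0016 + 0.0144 + 0.4225 + 0.0196 = 0.4606.
To 2 decimal places, D = 0.46.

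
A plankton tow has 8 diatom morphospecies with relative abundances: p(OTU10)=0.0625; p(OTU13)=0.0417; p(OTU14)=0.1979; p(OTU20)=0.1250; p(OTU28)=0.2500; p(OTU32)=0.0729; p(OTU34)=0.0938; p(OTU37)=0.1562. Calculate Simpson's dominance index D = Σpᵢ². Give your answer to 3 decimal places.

0.161

D = 0.0625² + 0.0417² + 0.1979² + 0.125² + 0.25² + 0.0729² + 0.0938² + 0.1562² = 0.00391 + 0.00174 + 0.03916 + 0.01562 + 0.06250 + 0.00531 + 0.00880 + 0.02440 = 0.16145 (working shown to 5 dp, full precision carried).
To 3 decimal places, D = 0.161.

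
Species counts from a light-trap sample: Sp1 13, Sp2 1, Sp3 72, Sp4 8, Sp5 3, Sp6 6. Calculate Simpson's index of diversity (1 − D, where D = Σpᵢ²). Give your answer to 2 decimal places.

0.49

Total N = 13+1+72+8+3+6 = 103, so the proportions are 0.1262, 0.0097, 0.699, 0.0777, 0.0291, 0.0583 (working shown to 4 dp, full precision carried).
D = 0.1262² + 0.0097² + 0.699² + 0.0777² + 0.0291² + 0.0583² = 0.0159 + 0.0001 + 0.4886 + 0.0060 + 0.0008 + 0.0034 = 0.5149.
So 1 − D = 0.4851, i.e. 0.49 to 2 decimal places.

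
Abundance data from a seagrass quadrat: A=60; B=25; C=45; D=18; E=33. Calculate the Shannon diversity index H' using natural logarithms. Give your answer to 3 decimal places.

1.525

Total N = 60+25+45+18+33 = 181, so the proportions are 0.33149, 0.13812, 0.24862, 0.09945, 0.18232 (working shown to 5 dp, full precision carried).
Each pᵢ ln pᵢ term: 0.33149×(-1.10415)=-0.36602, 0.13812×(-1.97962)=-0.27343, 0.24862×(-1.39183)=-0.34604, 0.09945×(-2.30813)=-0.22954, 0.18232×(-1.70199)=-0.31031.
Sum = -1.52533, so H' = 1.525.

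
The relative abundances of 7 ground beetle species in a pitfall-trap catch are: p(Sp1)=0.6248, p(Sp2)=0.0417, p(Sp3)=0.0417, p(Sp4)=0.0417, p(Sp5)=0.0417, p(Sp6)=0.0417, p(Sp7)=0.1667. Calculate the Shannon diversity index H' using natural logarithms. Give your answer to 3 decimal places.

Each pᵢ ln pᵢ term (working shown to 5 dp, full precision carried): 0.6248×(-0.47032)=-0.29386, 0.0417×(-3.17725)=-0.13249, 0.0417×(-3.17725)=-0.13249, 0.0417×(-3.17725)=-0.13249, 0.0417×(-3.17725)=-0.13249, 0.0417×(-3.17725)=-0.13249, 0.1667×(-1.79156)=-0.29865.
Sum = -1.25497, so H' = 1.255.

1.255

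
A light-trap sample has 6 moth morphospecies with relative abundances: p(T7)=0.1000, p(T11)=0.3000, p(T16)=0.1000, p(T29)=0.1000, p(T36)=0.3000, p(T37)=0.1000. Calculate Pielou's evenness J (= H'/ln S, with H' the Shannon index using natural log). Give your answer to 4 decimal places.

H' = −Σ pᵢ ln pᵢ = −((-0.230259) + (-0.361192) + (-0.230259) + (-0.230259) + (-0.361192) + (-0.230259)) = 1.643418 (working shown to 6 dp, full precision carried).
With S = 6 species, ln S = 1.791759, so J = 1.643418/1.791759 = 0.917209, i.e. 0.9172 to 4 decimal places.

0.9172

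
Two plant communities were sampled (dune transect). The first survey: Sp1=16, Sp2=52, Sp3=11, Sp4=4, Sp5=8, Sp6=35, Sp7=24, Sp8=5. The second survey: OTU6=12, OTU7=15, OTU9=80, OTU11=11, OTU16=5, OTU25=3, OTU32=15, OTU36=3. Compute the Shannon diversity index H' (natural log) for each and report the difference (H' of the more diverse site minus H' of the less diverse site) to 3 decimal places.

The first survey: N=155, proportions 0.10323, 0.33548, 0.07097, 0.02581, 0.05161, 0.22581, 0.15484, 0.03226, giving H' = 1.77155 (working shown to 5 dp, full precision carried).
The second survey: N=144, proportions 0.08333, 0.10417, 0.55556, 0.07639, 0.03472, 0.02083, 0.10417, 0.02083, giving H' = 1.47927.
Difference = |1.77155 − 1.47927| = 0.29228, i.e. 0.292 to 3 decimal places.

0.292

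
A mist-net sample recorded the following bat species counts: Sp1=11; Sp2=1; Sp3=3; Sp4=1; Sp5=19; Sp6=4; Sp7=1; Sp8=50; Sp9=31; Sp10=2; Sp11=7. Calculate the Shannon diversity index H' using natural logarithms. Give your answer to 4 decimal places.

Total N = 11+1+3+1+19+4+1+50+31+2+7 = 130, so the proportions are 0.084615, 0.007692, 0.023077, 0.007692, 0.146154, 0.030769, 0.007692, 0.384615, 0.238462, 0.015385, 0.053846 (working shown to 6 dp, full precision carried).
Each pᵢ ln pᵢ term: 0.084615×(-2.469639)=-0.208969, 0.007692×(-4.867534)=-0.037443, 0.023077×(-3.768922)=-0.086975, 0.007692×(-4.867534)=-0.037443, 0.146154×(-1.923095)=-0.281068, 0.030769×(-3.481240)=-0.107115, 0.007692×(-4.867534)=-0.037443, 0.384615×(-0.955511)=-0.367504, 0.238462×(-1.433547)=-0.341846, 0.015385×(-4.174387)=-0.064221, 0.053846×(-2.921624)=-0.157318.
Sum = -1.727345, so H' = 1.7273.

1.7273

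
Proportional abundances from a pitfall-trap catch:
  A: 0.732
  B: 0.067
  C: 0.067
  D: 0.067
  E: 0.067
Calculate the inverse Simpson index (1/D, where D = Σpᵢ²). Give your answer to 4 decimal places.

D = 0.732² + 0.067² + 0.067² + 0.067² + 0.067² = 0.5358240 + 0.0044890 + 0.0044890 + 0.0044890 + 0.0044890 = 0.5537800 (working shown to 7 dp, full precision carried).
So 1/D = 1.805771, i.e. 1.8058 to 4 decimal places.

1.8058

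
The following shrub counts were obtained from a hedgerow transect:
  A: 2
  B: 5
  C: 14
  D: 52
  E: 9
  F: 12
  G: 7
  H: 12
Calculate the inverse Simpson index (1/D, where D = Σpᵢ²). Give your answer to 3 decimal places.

Total N = 2+5+14+52+9+12+7+12 = 113, so the proportions are 0.0176991, 0.0442478, 0.1238938, 0.460177, 0.079646, 0.1061947, 0.0619469, 0.1061947 (working shown to 7 dp, full precision carried).
D = 0.0176991² + 0.0442478² + 0.1238938² + 0.460177² + 0.079646² + 0.1061947² + 0.0619469² + 0.1061947² = 0.0003133 + 0.0019579 + 0.0153497 + 0.2117629 + 0.0063435 + 0.0112773 + 0.0038374 + 0.0112773 = 0.2621192.
So 1/D = 3.81506, i.e. 3.815 to 3 decimal places.

3.815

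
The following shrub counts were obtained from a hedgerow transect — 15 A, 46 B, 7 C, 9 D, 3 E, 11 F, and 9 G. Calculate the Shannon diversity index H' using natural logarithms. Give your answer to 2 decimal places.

1.61

Total N = 15+46+7+9+3+11+9 = 100, so the proportions are 0.15, 0.46, 0.07, 0.09, 0.03, 0.11, 0.09 (working shown to 4 dp, full precision carried).
Each pᵢ ln pᵢ term: 0.15×(-1.8971)=-0.2846, 0.46×(-0.7765)=-0.3572, 0.07×(-2.6593)=-0.1861, 0.09×(-2.4079)=-0.2167, 0.03×(-3.5066)=-0.1052, 0.11×(-2.2073)=-0.2428, 0.09×(-2.4079)=-0.2167.
Sum = -1.6093, so H' = 1.61.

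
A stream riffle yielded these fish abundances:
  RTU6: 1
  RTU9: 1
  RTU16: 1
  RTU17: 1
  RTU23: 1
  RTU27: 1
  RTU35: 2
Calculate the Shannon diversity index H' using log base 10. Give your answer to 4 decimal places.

Total N = 1+1+1+1+1+1+2 = 8, so the proportions are 0.125, 0.125, 0.125, 0.125, 0.125, 0.125, 0.25 (working shown to 6 dp, full precision carried).
Each pᵢ log₁₀ pᵢ term: 0.125×(-0.903090)=-0.112886, 0.125×(-0.903090)=-0.112886, 0.125×(-0.903090)=-0.112886, 0.125×(-0.903090)=-0.112886, 0.125×(-0.903090)=-0.112886, 0.125×(-0.903090)=-0.112886, 0.25×(-0.602060)=-0.150515.
Sum = -0.827832, so H' = 0.8278.

0.8278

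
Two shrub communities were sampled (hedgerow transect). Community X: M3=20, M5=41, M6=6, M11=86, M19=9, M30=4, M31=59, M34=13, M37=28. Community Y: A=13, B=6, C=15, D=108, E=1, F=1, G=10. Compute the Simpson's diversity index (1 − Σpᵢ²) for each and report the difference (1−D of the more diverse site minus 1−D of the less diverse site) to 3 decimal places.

Community X: N=266, proportions 0.07519, 0.15414, 0.02256, 0.32331, 0.03383, 0.01504, 0.2218, 0.04887, 0.10526, giving 1−D = 0.80152 (working shown to 5 dp, full precision carried).
Community Y: N=154, proportions 0.08442, 0.03896, 0.0974, 0.7013, 0.00649, 0.00649, 0.06494, giving 1−D = 0.48575.
Difference = |0.80152 − 0.48575| = 0.31577, i.e. 0.316 to 3 decimal places.

0.316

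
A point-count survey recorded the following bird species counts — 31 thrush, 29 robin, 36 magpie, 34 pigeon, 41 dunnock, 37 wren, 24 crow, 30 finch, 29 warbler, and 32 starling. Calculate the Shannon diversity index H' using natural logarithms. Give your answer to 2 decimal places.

Total N = 31+29+36+34+41+37+24+30+29+32 = 323, so the proportions are 0.096, 0.0898, 0.1115, 0.1053, 0.1269, 0.1146, 0.0743, 0.0929, 0.0898, 0.0991 (working shown to 4 dp, full precision carried).
Each pᵢ ln pᵢ term: 0.096×(-2.3437)=-0.2249, 0.0898×(-2.4104)=-0.2164, 0.1115×(-2.1941)=-0.2445, 0.1053×(-2.2513)=-0.2370, 0.1269×(-2.0641)=-0.2620, 0.1146×(-2.1667)=-0.2482, 0.0743×(-2.5996)=-0.1932, 0.0929×(-2.3765)=-0.2207, 0.0898×(-2.4104)=-0.2164, 0.0991×(-2.3119)=-0.2290.
Sum = -2.2924, so H' = 2.29.

2.29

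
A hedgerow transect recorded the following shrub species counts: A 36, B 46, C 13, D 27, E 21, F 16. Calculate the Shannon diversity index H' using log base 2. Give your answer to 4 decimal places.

Total N = 36+46+13+27+21+16 = 159, so the proportions are 0.226415, 0.289308, 0.081761, 0.169811, 0.132075, 0.100629 (working shown to 6 dp, full precision carried).
Each pᵢ log₂ pᵢ term: 0.226415×(-2.142958)=-0.485198, 0.289308×(-1.789321)=-0.517665, 0.081761×(-3.612443)=-0.295357, 0.169811×(-2.557995)=-0.434377, 0.132075×(-2.920566)=-0.385735, 0.100629×(-3.312883)=-0.333372.
Sum = -2.451704, so H' = 2.4517.

2.4517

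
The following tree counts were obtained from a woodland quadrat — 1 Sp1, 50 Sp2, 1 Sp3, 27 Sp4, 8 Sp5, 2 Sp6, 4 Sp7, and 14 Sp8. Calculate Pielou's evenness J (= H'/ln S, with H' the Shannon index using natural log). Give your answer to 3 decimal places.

Total N = 1+50+1+27+8+2+4+14 = 107, so the proportions are 0.00935, 0.46729, 0.00935, 0.25234, 0.07477, 0.01869, 0.03738, 0.13084 (working shown to 5 dp, full precision carried).
H' = −Σ pᵢ ln pᵢ = −((-0.04367) + (-0.35552) + (-0.04367) + (-0.34747) + (-0.19390) + (-0.07439) + (-0.12286) + (-0.26610)) = 1.44757.
With S = 8 species, ln S = 2.07944, so J = 1.44757/2.07944 = 0.69613, i.e. 0.696 to 3 decimal places.

0.696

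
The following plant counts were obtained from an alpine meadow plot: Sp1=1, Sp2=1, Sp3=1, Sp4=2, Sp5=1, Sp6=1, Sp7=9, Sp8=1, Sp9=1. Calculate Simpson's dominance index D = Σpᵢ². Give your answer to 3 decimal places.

0.284

Total N = 1+1+1+2+1+1+9+1+1 = 18, so the proportions are 0.05556, 0.05556, 0.05556, 0.11111, 0.05556, 0.05556, 0.5, 0.05556, 0.05556 (working shown to 5 dp, full precision carried).
D = 0.05556² + 0.05556² + 0.05556² + 0.11111² + 0.05556² + 0.05556² + 0.5² + 0.05556² + 0.05556² = 0.00309 + 0.00309 + 0.00309 + 0.01235 + 0.00309 + 0.00309 + 0.25000 + 0.00309 + 0.00309 = 0.28395.
To 3 decimal places, D = 0.284.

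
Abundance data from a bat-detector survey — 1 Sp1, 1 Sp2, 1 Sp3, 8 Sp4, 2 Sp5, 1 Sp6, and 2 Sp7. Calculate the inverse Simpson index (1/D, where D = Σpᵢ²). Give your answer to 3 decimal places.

Total N = 1+1+1+8+2+1+2 = 16, so the proportions are 0.0625, 0.0625, 0.0625, 0.5, 0.125, 0.0625, 0.125 (working shown to 7 dp, full precision carried).
D = 0.0625² + 0.0625² + 0.0625² + 0.5² + 0.125² + 0.0625² + 0.125² = 0.0039062 + 0.0039062 + 0.0039062 + 0.2500000 + 0.0156250 + 0.0039062 + 0.0156250 = 0.2968750.
So 1/D = 3.36842, i.e. 3.368 to 3 decimal places.

3.368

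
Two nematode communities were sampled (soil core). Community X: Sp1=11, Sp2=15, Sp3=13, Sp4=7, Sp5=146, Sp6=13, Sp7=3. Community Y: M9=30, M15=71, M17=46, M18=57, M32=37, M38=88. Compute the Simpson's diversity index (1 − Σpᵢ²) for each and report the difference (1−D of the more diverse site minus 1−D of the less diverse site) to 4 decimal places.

0.3212

Community X: N=208, proportions 0.052885, 0.072115, 0.0625, 0.033654, 0.701923, 0.0625, 0.014423, giving 1−D = 0.490153 (working shown to 6 dp, full precision carried).
Community Y: N=329, proportions 0.091185, 0.215805, 0.139818, 0.173252, 0.112462, 0.267477, giving 1−D = 0.811356.
Difference = |0.490153 − 0.811356| = 0.321203, i.e. 0.3212 to 4 decimal places.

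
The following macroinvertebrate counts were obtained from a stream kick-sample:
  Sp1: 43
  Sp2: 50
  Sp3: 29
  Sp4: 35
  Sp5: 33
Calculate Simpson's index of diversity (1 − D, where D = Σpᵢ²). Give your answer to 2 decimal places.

Total N = 43+50+29+35+33 = 190, so the proportions are 0.2263, 0.2632, 0.1526, 0.1842, 0.1737 (working shown to 4 dp, full precision carried).
D = 0.2263² + 0.2632² + 0.1526² + 0.1842² + 0.1737² = 0.0512 + 0.0693 + 0.0233 + 0.0339 + 0.0302 = 0.2079.
So 1 − D = 0.7921, i.e. 0.79 to 2 decimal places.

0.79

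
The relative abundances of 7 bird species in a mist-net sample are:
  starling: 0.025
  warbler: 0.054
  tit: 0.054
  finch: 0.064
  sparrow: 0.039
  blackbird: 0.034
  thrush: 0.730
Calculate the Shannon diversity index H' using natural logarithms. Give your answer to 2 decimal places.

Each pᵢ ln pᵢ term (working shown to 4 dp, full precision carried): 0.025×(-3.6889)=-0.0922, 0.054×(-2.9188)=-0.1576, 0.054×(-2.9188)=-0.1576, 0.064×(-2.7489)=-0.1759, 0.039×(-3.2442)=-0.1265, 0.034×(-3.3814)=-0.1150, 0.73×(-0.3147)=-0.2297.
Sum = -1.0546, so H' = 1.05.

1.05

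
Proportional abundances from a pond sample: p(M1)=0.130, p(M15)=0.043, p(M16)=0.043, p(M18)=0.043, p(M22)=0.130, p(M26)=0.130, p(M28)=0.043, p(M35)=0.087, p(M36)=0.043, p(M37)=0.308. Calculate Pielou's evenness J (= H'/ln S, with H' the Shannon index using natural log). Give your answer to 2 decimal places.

0.89

H' = −Σ pᵢ ln pᵢ = −((-0.2652) + (-0.1353) + (-0.1353) + (-0.1353) + (-0.2652) + (-0.2652) + (-0.1353) + (-0.2124) + (-0.1353) + (-0.3627)) = 2.0474 (working shown to 4 dp, full precision carried).
With S = 10 species, ln S = 2.3026, so J = 2.0474/2.3026 = 0.8892, i.e. 0.89 to 2 decimal places.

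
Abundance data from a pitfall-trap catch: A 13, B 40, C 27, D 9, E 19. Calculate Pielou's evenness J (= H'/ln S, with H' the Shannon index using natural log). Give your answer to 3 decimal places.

Total N = 13+40+27+9+19 = 108, so the proportions are 0.12037, 0.37037, 0.25, 0.08333, 0.17593 (working shown to 5 dp, full precision carried).
H' = −Σ pᵢ ln pᵢ = −((-0.25485) + (-0.36787) + (-0.34657) + (-0.20708) + (-0.30571)) = 1.48207.
With S = 5 species, ln S = 1.60944, so J = 1.48207/1.60944 = 0.92086, i.e. 0.921 to 3 decimal places.

0.921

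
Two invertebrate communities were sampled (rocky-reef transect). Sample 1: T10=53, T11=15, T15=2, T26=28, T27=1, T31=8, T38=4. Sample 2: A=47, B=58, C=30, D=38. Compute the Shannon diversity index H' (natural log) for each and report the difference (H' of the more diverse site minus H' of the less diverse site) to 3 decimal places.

Sample 1: N=111, proportions 0.47748, 0.13514, 0.01802, 0.25225, 0.00901, 0.07207, 0.03604, giving H' = 1.39498 (working shown to 5 dp, full precision carried).
Sample 2: N=173, proportions 0.27168, 0.33526, 0.17341, 0.21965, giving H' = 1.35718.
Difference = |1.39498 − 1.35718| = 0.03780, i.e. 0.038 to 3 decimal places.

0.038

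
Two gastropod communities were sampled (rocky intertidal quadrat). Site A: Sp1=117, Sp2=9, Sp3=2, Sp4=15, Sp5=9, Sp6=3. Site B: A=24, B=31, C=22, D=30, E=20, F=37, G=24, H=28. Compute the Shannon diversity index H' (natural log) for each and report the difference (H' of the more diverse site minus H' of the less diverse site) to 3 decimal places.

1.160

Site A: N=155, proportions 0.75484, 0.05806, 0.0129, 0.09677, 0.05806, 0.01935, giving H' = 0.90131 (working shown to 5 dp, full precision carried).
Site B: N=216, proportions 0.11111, 0.14352, 0.10185, 0.13889, 0.09259, 0.1713, 0.11111, 0.12963, giving H' = 2.06111.
Difference = |0.90131 − 2.06111| = 1.15980, i.e. 1.160 to 3 decimal places.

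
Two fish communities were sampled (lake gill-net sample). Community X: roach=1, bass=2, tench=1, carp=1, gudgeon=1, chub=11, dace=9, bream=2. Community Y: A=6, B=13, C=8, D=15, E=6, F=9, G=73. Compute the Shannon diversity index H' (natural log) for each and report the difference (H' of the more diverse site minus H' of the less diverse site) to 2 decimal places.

Community X: N=28, proportions 0.0357, 0.0714, 0.0357, 0.0357, 0.0357, 0.3929, 0.3214, 0.0714, giving H' = 1.5849 (working shown to 4 dp, full precision carried).
Community Y: N=130, proportions 0.0462, 0.1, 0.0615, 0.1154, 0.0462, 0.0692, 0.5615, giving H' = 1.4438.
Difference = |1.5849 − 1.4438| = 0.1411, i.e. 0.14 to 2 decimal places.

0.14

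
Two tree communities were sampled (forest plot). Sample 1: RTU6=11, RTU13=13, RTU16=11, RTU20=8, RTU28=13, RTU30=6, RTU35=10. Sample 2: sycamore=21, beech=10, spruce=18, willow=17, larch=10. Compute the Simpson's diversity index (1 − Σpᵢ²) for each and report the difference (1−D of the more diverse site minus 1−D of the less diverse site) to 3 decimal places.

Sample 1: N=72, proportions 0.152778, 0.180556, 0.152778, 0.111111, 0.180556, 0.083333, 0.138889, giving 1−D = 0.849537 (working shown to 6 dp, full precision carried).
Sample 2: N=76, proportions 0.276316, 0.131579, 0.236842, 0.223684, 0.131579, giving 1−D = 0.782895.
Difference = |0.849537 − 0.782895| = 0.066642, i.e. 0.067 to 3 decimal places.

0.067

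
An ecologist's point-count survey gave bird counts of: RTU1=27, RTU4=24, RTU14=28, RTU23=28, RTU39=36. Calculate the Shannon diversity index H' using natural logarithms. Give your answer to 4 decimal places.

Total N = 27+24+28+28+36 = 143, so the proportions are 0.188811, 0.167832, 0.195804, 0.195804, 0.251748 (working shown to 6 dp, full precision carried).
Each pᵢ ln pᵢ term: 0.188811×(-1.667008)=-0.314750, 0.167832×(-1.784791)=-0.299545, 0.195804×(-1.630640)=-0.319286, 0.195804×(-1.630640)=-0.319286, 0.251748×(-1.379326)=-0.347243.
Sum = -1.600110, so H' = 1.6001.

1.6001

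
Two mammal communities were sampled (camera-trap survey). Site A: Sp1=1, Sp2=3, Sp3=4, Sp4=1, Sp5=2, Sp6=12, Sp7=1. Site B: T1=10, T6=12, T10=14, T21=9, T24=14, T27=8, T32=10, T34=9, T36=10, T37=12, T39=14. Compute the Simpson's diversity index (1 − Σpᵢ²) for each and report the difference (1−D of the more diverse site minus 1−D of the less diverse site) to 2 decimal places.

0.21

Site A: N=24, proportions 0.0417, 0.125, 0.1667, 0.0417, 0.0833, 0.5, 0.0417, giving 1−D = 0.6944 (working shown to 4 dp, full precision carried).
Site B: N=122, proportions 0.082, 0.0984, 0.1148, 0.0738, 0.1148, 0.0656, 0.082, 0.0738, 0.082, 0.0984, 0.1148, giving 1−D = 0.9058.
Difference = |0.6944 − 0.9058| = 0.2114, i.e. 0.21 to 2 decimal places.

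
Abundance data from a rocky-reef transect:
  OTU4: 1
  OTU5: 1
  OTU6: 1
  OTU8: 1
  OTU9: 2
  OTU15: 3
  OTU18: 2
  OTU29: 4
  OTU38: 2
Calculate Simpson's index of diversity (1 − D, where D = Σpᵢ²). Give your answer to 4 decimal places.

Total N = 1+1+1+1+2+3+2+4+2 = 17, so the proportions are 0.058824, 0.058824, 0.058824, 0.058824, 0.117647, 0.176471, 0.117647, 0.235294, 0.117647 (working shown to 6 dp, full precision carried).
D = 0.058824² + 0.058824² + 0.058824² + 0.058824² + 0.117647² + 0.176471² + 0.117647² + 0.235294² + 0.117647² = 0.003460 + 0.003460 + 0.003460 + 0.003460 + 0.013841 + 0.031142 + 0.013841 + 0.055363 + 0.013841 = 0.141869.
So 1 − D = 0.858131, i.e. 0.8581 to 4 decimal places.

0.8581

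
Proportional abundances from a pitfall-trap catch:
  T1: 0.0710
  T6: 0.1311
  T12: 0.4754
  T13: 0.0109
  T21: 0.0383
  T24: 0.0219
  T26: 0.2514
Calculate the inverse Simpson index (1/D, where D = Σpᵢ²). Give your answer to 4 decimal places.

3.1898

D = 0.071² + 0.1311² + 0.4754² + 0.0109² + 0.0383² + 0.0219² + 0.2514² = 0.00504100 + 0.01718721 + 0.22600516 + 0.00011881 + 0.00146689 + 0.00047961 + 0.06320196 = 0.31350064 (working shown to 8 dp, full precision carried).
So 1/D = 3.189786, i.e. 3.1898 to 4 decimal places.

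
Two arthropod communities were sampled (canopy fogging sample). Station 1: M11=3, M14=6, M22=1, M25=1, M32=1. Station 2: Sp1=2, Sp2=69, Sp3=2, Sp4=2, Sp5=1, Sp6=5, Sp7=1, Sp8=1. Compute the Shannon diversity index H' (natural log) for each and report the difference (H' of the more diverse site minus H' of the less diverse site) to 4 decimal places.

0.5625

Station 1: N=12, proportions 0.25, 0.5, 0.083333, 0.083333, 0.083333, giving H' = 1.314374 (working shown to 6 dp, full precision carried).
Station 2: N=83, proportions 0.024096, 0.831325, 0.024096, 0.024096, 0.012048, 0.060241, 0.012048, 0.012048, giving H' = 0.751860.
Difference = |1.314374 − 0.751860| = 0.562514, i.e. 0.5625 to 4 decimal places.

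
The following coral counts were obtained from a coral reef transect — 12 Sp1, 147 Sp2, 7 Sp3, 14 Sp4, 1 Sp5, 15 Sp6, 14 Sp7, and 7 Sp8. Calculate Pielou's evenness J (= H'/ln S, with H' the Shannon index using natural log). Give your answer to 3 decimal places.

0.581

Total N = 12+147+7+14+1+15+14+7 = 217, so the proportions are 0.0553, 0.67742, 0.03226, 0.06452, 0.00461, 0.06912, 0.06452, 0.03226 (working shown to 5 dp, full precision carried).
H' = −Σ pᵢ ln pᵢ = −((-0.16009) + (-0.26383) + (-0.11077) + (-0.17683) + (-0.02479) + (-0.18469) + (-0.17683) + (-0.11077)) = 1.20861.
With S = 8 species, ln S = 2.07944, so J = 1.20861/2.07944 = 0.58122, i.e. 0.581 to 3 decimal places.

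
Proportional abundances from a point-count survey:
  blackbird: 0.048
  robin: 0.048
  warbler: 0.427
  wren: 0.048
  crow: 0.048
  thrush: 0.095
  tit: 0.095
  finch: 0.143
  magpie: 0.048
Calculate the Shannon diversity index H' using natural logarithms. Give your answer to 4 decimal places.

Each pᵢ ln pᵢ term (working shown to 6 dp, full precision carried): 0.048×(-3.036554)=-0.145755, 0.048×(-3.036554)=-0.145755, 0.427×(-0.850971)=-0.363365, 0.048×(-3.036554)=-0.145755, 0.048×(-3.036554)=-0.145755, 0.095×(-2.353878)=-0.223618, 0.095×(-2.353878)=-0.223618, 0.143×(-1.944911)=-0.278122, 0.048×(-3.036554)=-0.145755.
Sum = -1.817497, so H' = 1.8175.

1.8175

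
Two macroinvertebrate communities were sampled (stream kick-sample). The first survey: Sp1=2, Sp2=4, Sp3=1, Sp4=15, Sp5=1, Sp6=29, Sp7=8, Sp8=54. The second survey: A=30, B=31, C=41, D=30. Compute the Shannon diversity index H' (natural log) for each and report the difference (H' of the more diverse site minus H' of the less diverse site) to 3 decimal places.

The first survey: N=114, proportions 0.01754, 0.03509, 0.00877, 0.13158, 0.00877, 0.25439, 0.07018, 0.47368, giving H' = 1.42704 (working shown to 5 dp, full precision carried).
The second survey: N=132, proportions 0.22727, 0.23485, 0.31061, 0.22727, giving H' = 1.37688.
Difference = |1.42704 − 1.37688| = 0.05016, i.e. 0.050 to 3 decimal places.

0.050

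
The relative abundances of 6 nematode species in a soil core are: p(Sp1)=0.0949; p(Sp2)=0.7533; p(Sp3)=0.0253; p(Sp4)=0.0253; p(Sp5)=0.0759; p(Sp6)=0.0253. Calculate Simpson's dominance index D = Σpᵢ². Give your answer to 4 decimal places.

0.5841

D = 0.0949² + 0.7533² + 0.0253² + 0.0253² + 0.0759² + 0.0253² = 0.009006 + 0.567461 + 0.000640 + 0.000640 + 0.005761 + 0.000640 = 0.584148 (working shown to 6 dp, full precision carried).
To 4 decimal places, D = 0.5841.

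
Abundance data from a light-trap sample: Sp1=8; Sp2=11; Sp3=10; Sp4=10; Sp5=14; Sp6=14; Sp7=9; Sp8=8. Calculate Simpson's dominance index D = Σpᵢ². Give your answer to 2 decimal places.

0.13

Total N = 8+11+10+10+14+14+9+8 = 84, so the proportions are 0.0952, 0.131, 0.119, 0.119, 0.1667, 0.1667, 0.1071, 0.0952 (working shown to 4 dp, full precision carried).
D = 0.0952² + 0.131² + 0.119² + 0.119² + 0.1667² + 0.1667² + 0.1071² + 0.0952² = 0.0091 + 0.0171 + 0.0142 + 0.0142 + 0.0278 + 0.0278 + 0.0115 + 0.0091 = 0.1307.
To 2 decimal places, D = 0.13.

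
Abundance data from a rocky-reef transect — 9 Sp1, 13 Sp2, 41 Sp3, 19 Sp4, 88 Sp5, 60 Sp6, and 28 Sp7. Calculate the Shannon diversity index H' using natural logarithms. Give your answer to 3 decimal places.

Total N = 9+13+41+19+88+60+28 = 258, so the proportions are 0.03488, 0.05039, 0.15891, 0.07364, 0.34109, 0.23256, 0.10853 (working shown to 5 dp, full precision carried).
Each pᵢ ln pᵢ term: 0.03488×(-3.35574)=-0.11706, 0.05039×(-2.98801)=-0.15056, 0.15891×(-1.83939)=-0.29231, 0.07364×(-2.60852)=-0.19210, 0.34109×(-1.07562)=-0.36688, 0.23256×(-1.45862)=-0.33921, 0.10853×(-2.22076)=-0.24101.
Sum = -1.69913, so H' = 1.699.

1.699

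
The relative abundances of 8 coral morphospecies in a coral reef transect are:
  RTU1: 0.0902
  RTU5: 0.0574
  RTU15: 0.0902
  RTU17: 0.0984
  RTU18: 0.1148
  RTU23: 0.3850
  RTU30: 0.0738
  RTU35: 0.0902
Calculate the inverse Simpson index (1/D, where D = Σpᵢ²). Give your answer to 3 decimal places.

4.896

D = 0.0902² + 0.0574² + 0.0902² + 0.0984² + 0.1148² + 0.385² + 0.0738² + 0.0902² = 0.0081360 + 0.0032948 + 0.0081360 + 0.0096826 + 0.0131790 + 0.1482250 + 0.0054464 + 0.0081360 = 0.2042359 (working shown to 7 dp, full precision carried).
So 1/D = 4.89630, i.e. 4.896 to 3 decimal places.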